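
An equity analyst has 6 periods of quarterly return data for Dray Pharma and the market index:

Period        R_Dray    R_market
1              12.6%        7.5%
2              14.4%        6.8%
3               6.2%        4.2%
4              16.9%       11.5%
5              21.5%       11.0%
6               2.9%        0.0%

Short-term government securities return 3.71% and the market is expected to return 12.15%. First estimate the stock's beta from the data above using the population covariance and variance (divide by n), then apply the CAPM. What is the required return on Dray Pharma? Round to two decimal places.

Mean R_i = (12.6 + 14.4 + 6.2 + 16.9 + 21.5 + 2.9) / 6 = 12.4167%
Mean R_m = (7.5 + 6.8 + 4.2 + 11.5 + 11.0 + 0.0) / 6 = 6.8333%
Σ(R_i − R̄_i)(R_m − R̄_m) = 140.2267  ⇒  Cov = 140.2267 / 6 = 23.3711
Σ(R_m − R̄_m)² = 93.2133  ⇒  Var(R_m) = 93.2133 / 6 = 15.5356
β = Cov / Var(R_m) = 23.3711 / 15.5356 = 1.5044
MRP = 12.15% − 3.71% = 8.44%
E(R) = R_f + β × MRP = 3.71% + 1.5044 × 8.44% = 16.41%

16.41%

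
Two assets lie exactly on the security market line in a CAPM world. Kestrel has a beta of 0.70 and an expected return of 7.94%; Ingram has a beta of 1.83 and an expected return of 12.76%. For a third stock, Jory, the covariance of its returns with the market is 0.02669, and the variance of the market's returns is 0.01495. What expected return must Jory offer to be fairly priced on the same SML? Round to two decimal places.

12.57%

MRP = (12.76% − 7.94%) / (1.83 − 0.70) = 4.2655%
R_f = 7.94% − 0.70 × 4.2655% = 4.9542%
β_Jory = Cov / Var(R_m) = 0.02669 / 0.01495 = 1.7853
E(R_Jory) = R_f + β × MRP = 4.9542% + 1.7853 × 4.2655% = 12.57%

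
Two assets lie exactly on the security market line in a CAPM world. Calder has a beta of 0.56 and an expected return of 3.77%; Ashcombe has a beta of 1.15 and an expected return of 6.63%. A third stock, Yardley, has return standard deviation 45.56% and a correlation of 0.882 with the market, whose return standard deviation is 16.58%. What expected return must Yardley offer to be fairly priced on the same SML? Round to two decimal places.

12.80%

MRP = (6.63% − 3.77%) / (1.15 − 0.56) = 4.8475%
R_f = 3.77% − 0.56 × 4.8475% = 1.0554%
β_Yardley = ρ·σ_i/σ_m = 0.882 × 45.56 / 16.58 = 2.4236
E(R_Yardley) = R_f + β × MRP = 1.0554% + 2.4236 × 4.8475% = 12.80%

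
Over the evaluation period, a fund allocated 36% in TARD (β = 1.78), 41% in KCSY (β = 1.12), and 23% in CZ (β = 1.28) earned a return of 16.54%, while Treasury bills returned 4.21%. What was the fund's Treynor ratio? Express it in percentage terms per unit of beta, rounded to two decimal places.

β_P = 0.36×1.78 + 0.41×1.12 + 0.23×1.28 = 1.3944
Treynor = (R_P − R_f) / β_P = (16.54% − 4.21%) / 1.3944 = 12.33% / 1.3944 = 8.84%

8.84%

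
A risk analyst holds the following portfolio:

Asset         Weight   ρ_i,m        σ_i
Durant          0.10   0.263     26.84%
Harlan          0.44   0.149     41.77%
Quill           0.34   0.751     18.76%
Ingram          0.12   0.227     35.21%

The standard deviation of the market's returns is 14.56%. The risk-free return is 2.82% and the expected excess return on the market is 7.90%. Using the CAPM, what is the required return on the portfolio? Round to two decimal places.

β_Durant = 0.263 × 26.84% / 14.56% = 0.4848
β_Harlan = 0.149 × 41.77% / 14.56% = 0.4275
β_Quill = 0.751 × 18.76% / 14.56% = 0.9676
β_Ingram = 0.227 × 35.21% / 14.56% = 0.5489
β_P = Σ w_i β_i = 0.10×0.4848 + 0.44×0.4275 + 0.34×0.9676 + 0.12×0.5489 = 0.6314
E(R_P) = R_f + β_P × MRP = 2.82% + 0.6314 × 7.90% = 7.81%

7.81%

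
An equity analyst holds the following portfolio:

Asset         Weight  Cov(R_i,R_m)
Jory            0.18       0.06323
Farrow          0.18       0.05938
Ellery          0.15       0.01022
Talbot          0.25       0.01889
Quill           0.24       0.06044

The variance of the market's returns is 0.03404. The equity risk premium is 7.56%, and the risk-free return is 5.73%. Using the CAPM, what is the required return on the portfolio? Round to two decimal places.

15.24%

β_Jory = 0.06323 / 0.03404 = 1.8575
β_Farrow = 0.05938 / 0.03404 = 1.7444
β_Ellery = 0.01022 / 0.03404 = 0.3002
β_Talbot = 0.01889 / 0.03404 = 0.5549
β_Quill = 0.06044 / 0.03404 = 1.7756
β_P = Σ w_i β_i = 0.18×1.8575 + 0.18×1.7444 + 0.15×0.3002 + 0.25×0.5549 + 0.24×1.7756 = 1.2582
E(R_P) = R_f + β_P × MRP = 5.73% + 1.2582 × 7.56% = 15.24%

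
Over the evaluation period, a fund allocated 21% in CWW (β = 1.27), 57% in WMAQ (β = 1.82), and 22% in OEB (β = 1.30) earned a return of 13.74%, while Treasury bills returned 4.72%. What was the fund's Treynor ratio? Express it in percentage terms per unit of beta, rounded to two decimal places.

β_P = 0.21×1.27 + 0.57×1.82 + 0.22×1.30 = 1.5901
Treynor = (R_P − R_f) / β_P = (13.74% − 4.72%) / 1.5901 = 9.02% / 1.5901 = 5.67%

5.67%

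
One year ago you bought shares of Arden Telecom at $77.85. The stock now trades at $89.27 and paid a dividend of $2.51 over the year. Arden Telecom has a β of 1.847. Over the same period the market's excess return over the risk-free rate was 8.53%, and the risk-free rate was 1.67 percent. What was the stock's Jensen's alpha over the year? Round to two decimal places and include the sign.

+0.47%

Realised HPR = (P1 + D1 − P0) / P0 = (89.27 + 2.51 − 77.85) / 77.85 = 13.93 / 77.85 = 17.8934%
CAPM required = R_f + β·MRP = 1.67% + 1.847 × 8.53% = 17.42491%
α = realised − required = 17.8934% − 17.42491% = +0.47%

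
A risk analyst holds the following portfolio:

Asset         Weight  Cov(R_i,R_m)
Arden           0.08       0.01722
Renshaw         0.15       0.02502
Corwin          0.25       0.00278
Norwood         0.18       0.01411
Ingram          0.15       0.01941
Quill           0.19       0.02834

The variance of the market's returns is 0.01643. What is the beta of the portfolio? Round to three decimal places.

β_Arden = 0.01722 / 0.01643 = 1.0481
β_Renshaw = 0.02502 / 0.01643 = 1.5228
β_Corwin = 0.00278 / 0.01643 = 0.1692
β_Norwood = 0.01411 / 0.01643 = 0.8588
β_Ingram = 0.01941 / 0.01643 = 1.1814
β_Quill = 0.02834 / 0.01643 = 1.7249
β_P = Σ w_i β_i = 0.08×1.0481 + 0.15×1.5228 + 0.25×0.1692 + 0.18×0.8588 + 0.15×1.1814 + 0.19×1.7249 = 1.0141

1.014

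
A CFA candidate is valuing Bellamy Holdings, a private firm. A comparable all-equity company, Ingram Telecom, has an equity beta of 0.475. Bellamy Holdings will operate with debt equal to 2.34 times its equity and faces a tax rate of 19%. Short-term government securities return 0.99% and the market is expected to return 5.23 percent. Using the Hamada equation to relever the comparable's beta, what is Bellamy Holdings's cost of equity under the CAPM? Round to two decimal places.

6.82%

β_L = β_U × [1 + (1 − t)(D/E)] = 0.475 × [1 + (1 − 0.19) × 2.34]
    = 0.475 × [1 + 0.81 × 2.34] = 0.475 × 2.8954 = 1.3753
MRP = 5.23% − 0.99% = 4.24%
E(R) = R_f + β_L × MRP = 0.99% + 1.3753 × 4.24% = 6.82%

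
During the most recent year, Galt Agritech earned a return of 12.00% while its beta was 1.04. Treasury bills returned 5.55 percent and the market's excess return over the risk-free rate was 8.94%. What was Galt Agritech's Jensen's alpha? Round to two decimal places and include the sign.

CAPM benchmark = R_f + β(R_m − R_f) = 5.55% + 1.04 × 8.94% = 14.8476%
α = actual − benchmark = 12.00% − 14.8476% = -2.85%

-2.85%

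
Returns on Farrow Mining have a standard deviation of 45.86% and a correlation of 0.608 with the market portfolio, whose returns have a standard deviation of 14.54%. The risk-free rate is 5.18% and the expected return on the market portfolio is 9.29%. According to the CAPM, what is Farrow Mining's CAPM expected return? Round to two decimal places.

13.06%

β = ρ × σ_i / σ_m = 0.608 × 45.86% / 14.54% = 1.9177
MRP = 9.29% − 5.18% = 4.11%
E(R) = 5.18% + 1.9177 × 4.11% = 13.06%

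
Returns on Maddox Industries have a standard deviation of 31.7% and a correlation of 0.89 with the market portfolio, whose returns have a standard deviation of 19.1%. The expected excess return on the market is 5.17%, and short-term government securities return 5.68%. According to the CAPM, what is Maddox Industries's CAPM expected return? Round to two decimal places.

β = ρ × σ_i / σ_m = 0.89 × 31.7% / 19.1% = 1.4771
E(R) = 5.68% + 1.4771 × 5.17% = 13.32%

13.32%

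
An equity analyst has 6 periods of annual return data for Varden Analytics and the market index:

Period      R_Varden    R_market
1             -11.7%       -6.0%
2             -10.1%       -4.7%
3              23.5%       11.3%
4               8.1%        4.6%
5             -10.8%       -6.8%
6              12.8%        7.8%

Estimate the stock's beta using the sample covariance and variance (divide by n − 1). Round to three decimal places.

1.891

Mean R_i = (-11.7 − 10.1 + 23.5 + 8.1 − 10.8 + 12.8) / 6 = 1.9667%
Mean R_m = (-6.0 − 4.7 + 11.3 + 4.6 − 6.8 + 7.8) / 6 = 1.0333%
Σ(R_i − R̄_i)(R_m − R̄_m) = 581.5667  ⇒  Cov = 581.5667 / 5 = 116.3133
Σ(R_m − R̄_m)² = 307.6133  ⇒  Var(R_m) = 307.6133 / 5 = 61.5227
β = Cov / Var(R_m) = 116.3133 / 61.5227 = 1.8906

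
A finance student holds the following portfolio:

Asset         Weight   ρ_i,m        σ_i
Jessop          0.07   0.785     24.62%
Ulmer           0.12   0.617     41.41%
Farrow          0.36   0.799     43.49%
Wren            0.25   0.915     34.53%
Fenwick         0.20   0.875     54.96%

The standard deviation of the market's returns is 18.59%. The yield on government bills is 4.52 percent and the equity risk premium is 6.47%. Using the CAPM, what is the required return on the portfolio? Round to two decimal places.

16.51%

β_Jessop = 0.785 × 24.62% / 18.59% = 1.0396
β_Ulmer = 0.617 × 41.41% / 18.59% = 1.3744
β_Farrow = 0.799 × 43.49% / 18.59% = 1.8692
β_Wren = 0.915 × 34.53% / 18.59% = 1.6996
β_Fenwick = 0.875 × 54.96% / 18.59% = 2.5869
β_P = Σ w_i β_i = 0.07×1.0396 + 0.12×1.3744 + 0.36×1.8692 + 0.25×1.6996 + 0.20×2.5869 = 1.8529
E(R_P) = R_f + β_P × MRP = 4.52% + 1.8529 × 6.47% = 16.51%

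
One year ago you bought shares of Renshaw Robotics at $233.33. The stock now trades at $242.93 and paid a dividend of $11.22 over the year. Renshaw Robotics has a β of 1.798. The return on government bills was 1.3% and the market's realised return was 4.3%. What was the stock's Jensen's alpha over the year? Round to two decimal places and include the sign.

Realised HPR = (P1 + D1 − P0) / P0 = (242.93 + 11.22 − 233.33) / 233.33 = 20.82 / 233.33 = 8.9230%
MRP = 4.3% − 1.3% = 3.00%
CAPM required = R_f + β·MRP = 1.3% + 1.798 × 3.0% = 6.6940%
α = realised − required = 8.9230% − 6.6940% = +2.23%

+2.23%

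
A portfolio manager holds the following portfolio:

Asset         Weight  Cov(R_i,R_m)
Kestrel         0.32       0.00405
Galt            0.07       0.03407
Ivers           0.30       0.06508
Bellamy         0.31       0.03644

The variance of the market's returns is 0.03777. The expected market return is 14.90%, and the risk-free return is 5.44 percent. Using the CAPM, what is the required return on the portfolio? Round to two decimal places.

14.08%

β_Kestrel = 0.00405 / 0.03777 = 0.1072
β_Galt = 0.03407 / 0.03777 = 0.9020
β_Ivers = 0.06508 / 0.03777 = 1.7231
β_Bellamy = 0.03644 / 0.03777 = 0.9648
β_P = Σ w_i β_i = 0.32×0.1072 + 0.07×0.9020 + 0.30×1.7231 + 0.31×0.9648 = 0.9135
MRP = 14.90% − 5.44% = 9.46%
E(R_P) = R_f + β_P × MRP = 5.44% + 0.9135 × 9.46% = 14.08%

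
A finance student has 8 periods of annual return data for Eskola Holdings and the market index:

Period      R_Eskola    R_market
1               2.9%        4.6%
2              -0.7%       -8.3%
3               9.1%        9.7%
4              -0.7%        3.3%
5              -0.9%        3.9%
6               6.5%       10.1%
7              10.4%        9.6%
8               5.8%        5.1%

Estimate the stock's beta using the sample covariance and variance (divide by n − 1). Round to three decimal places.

Mean R_i = (2.9 − 0.7 + 9.1 − 0.7 − 0.9 + 6.5 + 10.4 + 5.8) / 8 = 4.0500%
Mean R_m = (4.6 − 8.3 + 9.7 + 3.3 + 3.9 + 10.1 + 9.6 + 5.1) / 8 = 4.7500%
Σ(R_i − R̄_i)(R_m − R̄_m) = 142.7700  ⇒  Cov = 142.7700 / 7 = 20.3957
Σ(R_m − R̄_m)² = 249.9200  ⇒  Var(R_m) = 249.9200 / 7 = 35.7029
β = Cov / Var(R_m) = 20.3957 / 35.7029 = 0.5713

0.571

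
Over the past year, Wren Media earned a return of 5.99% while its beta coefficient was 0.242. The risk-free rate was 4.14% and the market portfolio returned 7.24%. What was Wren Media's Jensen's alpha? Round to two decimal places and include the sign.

Market excess return = 7.24% − 4.14% = 3.10%
CAPM benchmark = R_f + β(R_m − R_f) = 4.14% + 0.242 × 3.10% = 4.89020%
α = actual − benchmark = 5.99% − 4.89020% = +1.10%

+1.10%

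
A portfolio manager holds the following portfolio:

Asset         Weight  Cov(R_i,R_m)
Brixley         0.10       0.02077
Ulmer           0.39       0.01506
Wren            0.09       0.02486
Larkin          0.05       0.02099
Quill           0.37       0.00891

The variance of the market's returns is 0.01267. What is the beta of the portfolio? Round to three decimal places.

β_Brixley = 0.02077 / 0.01267 = 1.6393
β_Ulmer = 0.01506 / 0.01267 = 1.1886
β_Wren = 0.02486 / 0.01267 = 1.9621
β_Larkin = 0.02099 / 0.01267 = 1.6567
β_Quill = 0.00891 / 0.01267 = 0.7032
β_P = Σ w_i β_i = 0.10×1.6393 + 0.39×1.1886 + 0.09×1.9621 + 0.05×1.6567 + 0.37×0.7032 = 1.1471

1.147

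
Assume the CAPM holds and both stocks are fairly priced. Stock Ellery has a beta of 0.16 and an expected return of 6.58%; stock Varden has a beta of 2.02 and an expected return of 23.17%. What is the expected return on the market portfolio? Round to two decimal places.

Both satisfy E(R) = R_f + β·MRP, so the slope of the SML is
MRP = (23.17% − 6.58%) / (2.02 − 0.16) = 16.59% / 1.86 = 8.9194%
R_f = E(R_Ellery) − β_Ellery·MRP = 6.58% − 0.16 × 8.9194% = 5.1529%
E(R_m) = R_f + MRP = 5.1529% + 8.9194% = 14.07%

14.07%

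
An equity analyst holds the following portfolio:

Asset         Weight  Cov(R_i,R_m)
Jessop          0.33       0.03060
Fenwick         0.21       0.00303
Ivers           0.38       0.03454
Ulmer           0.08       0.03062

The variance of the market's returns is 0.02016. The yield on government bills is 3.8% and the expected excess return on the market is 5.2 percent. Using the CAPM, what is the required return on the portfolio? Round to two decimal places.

β_Jessop = 0.03060 / 0.02016 = 1.5179
β_Fenwick = 0.00303 / 0.02016 = 0.1503
β_Ivers = 0.03454 / 0.02016 = 1.7133
β_Ulmer = 0.03062 / 0.02016 = 1.5188
β_P = Σ w_i β_i = 0.33×1.5179 + 0.21×0.1503 + 0.38×1.7133 + 0.08×1.5188 = 1.3050
E(R_P) = R_f + β_P × MRP = 3.8% + 1.3050 × 5.2% = 10.59%

10.59%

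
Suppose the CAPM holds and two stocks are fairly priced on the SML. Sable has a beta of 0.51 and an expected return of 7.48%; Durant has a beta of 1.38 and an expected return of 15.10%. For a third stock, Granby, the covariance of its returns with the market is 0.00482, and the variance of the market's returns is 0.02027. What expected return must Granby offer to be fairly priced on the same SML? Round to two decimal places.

5.10%

MRP = (15.10% − 7.48%) / (1.38 − 0.51) = 8.7586%
R_f = 7.48% − 0.51 × 8.7586% = 3.0131%
β_Granby = Cov / Var(R_m) = 0.00482 / 0.02027 = 0.2378
E(R_Granby) = R_f + β × MRP = 3.0131% + 0.2378 × 8.7586% = 5.10%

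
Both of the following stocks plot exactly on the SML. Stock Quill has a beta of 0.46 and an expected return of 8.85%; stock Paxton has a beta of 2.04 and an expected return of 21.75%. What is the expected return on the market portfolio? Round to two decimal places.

13.26%

Both satisfy E(R) = R_f + β·MRP, so the slope of the SML is
MRP = (21.75% − 8.85%) / (2.04 − 0.46) = 12.90% / 1.58 = 8.1646%
R_f = E(R_Quill) − β_Quill·MRP = 8.85% − 0.46 × 8.1646% = 5.0943%
E(R_m) = R_f + MRP = 5.0943% + 8.1646% = 13.26%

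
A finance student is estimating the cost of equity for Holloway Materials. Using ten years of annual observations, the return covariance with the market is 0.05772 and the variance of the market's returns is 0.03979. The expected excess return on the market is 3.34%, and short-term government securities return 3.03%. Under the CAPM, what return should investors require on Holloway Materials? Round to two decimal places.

β = Cov(R_i, R_m) / Var(R_m) = 0.05772 / 0.03979 = 1.4506
E(R) = R_f + β × MRP = 3.03% + 1.4506 × 3.34% = 7.88%

7.88%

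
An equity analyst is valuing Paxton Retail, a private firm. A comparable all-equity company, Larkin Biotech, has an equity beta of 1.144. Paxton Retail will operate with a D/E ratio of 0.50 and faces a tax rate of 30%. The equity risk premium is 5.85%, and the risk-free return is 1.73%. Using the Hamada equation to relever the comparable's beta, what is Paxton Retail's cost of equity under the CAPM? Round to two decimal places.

10.76%

β_L = β_U × [1 + (1 − t)(D/E)] = 1.144 × [1 + (1 − 0.30) × 0.50]
    = 1.144 × [1 + 0.70 × 0.50] = 1.144 × 1.3500 = 1.5444
E(R) = R_f + β_L × MRP = 1.73% + 1.5444 × 5.85% = 10.76%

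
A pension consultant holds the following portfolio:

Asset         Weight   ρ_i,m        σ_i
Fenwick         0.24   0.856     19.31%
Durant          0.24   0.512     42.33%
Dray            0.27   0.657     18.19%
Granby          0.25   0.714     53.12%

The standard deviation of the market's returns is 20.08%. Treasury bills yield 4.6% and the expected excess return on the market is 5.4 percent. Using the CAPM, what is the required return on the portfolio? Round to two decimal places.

β_Fenwick = 0.856 × 19.31% / 20.08% = 0.8232
β_Durant = 0.512 × 42.33% / 20.08% = 1.0793
β_Dray = 0.657 × 18.19% / 20.08% = 0.5952
β_Granby = 0.714 × 53.12% / 20.08% = 1.8888
β_P = Σ w_i β_i = 0.24×0.8232 + 0.24×1.0793 + 0.27×0.5952 + 0.25×1.8888 = 1.0895
E(R_P) = R_f + β_P × MRP = 4.6% + 1.0895 × 5.4% = 10.48%

10.48%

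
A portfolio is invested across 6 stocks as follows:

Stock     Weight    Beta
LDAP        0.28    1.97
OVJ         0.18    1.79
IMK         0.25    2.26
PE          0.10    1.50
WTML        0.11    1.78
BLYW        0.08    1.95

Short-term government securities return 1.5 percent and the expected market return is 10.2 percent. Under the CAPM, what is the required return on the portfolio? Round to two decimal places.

β_P = Σ w_i β_i = 0.28×1.97 + 0.18×1.79 + 0.25×2.26 + 0.10×1.50 + 0.11×1.78 + 0.08×1.95 = 1.9406
MRP = 10.2% − 1.5% = 8.70%
E(R_P) = R_f + β_P × MRP = 1.5% + 1.9406 × 8.7% = 18.38%

18.38%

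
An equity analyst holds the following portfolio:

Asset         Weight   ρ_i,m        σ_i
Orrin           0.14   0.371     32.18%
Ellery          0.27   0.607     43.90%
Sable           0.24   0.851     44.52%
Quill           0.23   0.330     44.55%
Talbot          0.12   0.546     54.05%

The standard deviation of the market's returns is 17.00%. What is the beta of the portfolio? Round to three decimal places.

β_Orrin = 0.371 × 32.18% / 17.00% = 0.7023
β_Ellery = 0.607 × 43.90% / 17.00% = 1.5675
β_Sable = 0.851 × 44.52% / 17.00% = 2.2286
β_Quill = 0.330 × 44.55% / 17.00% = 0.8648
β_Talbot = 0.546 × 54.05% / 17.00% = 1.7360
β_P = Σ w_i β_i = 0.14×0.7023 + 0.27×1.5675 + 0.24×2.2286 + 0.23×0.8648 + 0.12×1.7360 = 1.4636

1.464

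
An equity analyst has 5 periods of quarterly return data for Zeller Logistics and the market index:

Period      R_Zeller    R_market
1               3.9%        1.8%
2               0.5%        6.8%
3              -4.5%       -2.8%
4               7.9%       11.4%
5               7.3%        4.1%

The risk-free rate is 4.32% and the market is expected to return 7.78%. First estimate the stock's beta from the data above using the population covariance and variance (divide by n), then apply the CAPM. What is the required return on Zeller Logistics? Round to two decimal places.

Mean R_i = (3.9 + 0.5 − 4.5 + 7.9 + 7.3) / 5 = 3.0200%
Mean R_m = (1.8 + 6.8 − 2.8 + 11.4 + 4.1) / 5 = 4.2600%
Σ(R_i − R̄_i)(R_m − R̄_m) = 78.6840  ⇒  Cov = 78.6840 / 5 = 15.7368
Σ(R_m − R̄_m)² = 113.3520  ⇒  Var(R_m) = 113.3520 / 5 = 22.6704
β = Cov / Var(R_m) = 15.7368 / 22.6704 = 0.6942
MRP = 7.78% − 4.32% = 3.46%
E(R) = R_f + β × MRP = 4.32% + 0.6942 × 3.46% = 6.72%

6.72%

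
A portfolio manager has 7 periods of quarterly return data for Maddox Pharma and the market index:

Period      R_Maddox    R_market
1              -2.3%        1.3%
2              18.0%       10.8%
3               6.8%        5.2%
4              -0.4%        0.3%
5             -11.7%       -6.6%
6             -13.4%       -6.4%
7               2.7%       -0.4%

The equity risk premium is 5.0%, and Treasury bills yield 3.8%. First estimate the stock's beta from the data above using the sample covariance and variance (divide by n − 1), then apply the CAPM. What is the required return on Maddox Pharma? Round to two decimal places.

12.34%

Mean R_i = (-2.3 + 18.0 + 6.8 − 0.4 − 11.7 − 13.4 + 2.7) / 7 = -0.0429%
Mean R_m = (1.3 + 10.8 + 5.2 + 0.3 − 6.6 − 6.4 − 0.4) / 7 = 0.6000%
Σ(R_i − R̄_i)(R_m − R̄_m) = 388.7300  ⇒  Cov = 388.7300 / 6 = 64.7883
Σ(R_m − R̄_m)² = 227.6200  ⇒  Var(R_m) = 227.6200 / 6 = 37.9367
β = Cov / Var(R_m) = 64.7883 / 37.9367 = 1.7078
E(R) = R_f + β × MRP = 3.8% + 1.7078 × 5.0% = 12.34%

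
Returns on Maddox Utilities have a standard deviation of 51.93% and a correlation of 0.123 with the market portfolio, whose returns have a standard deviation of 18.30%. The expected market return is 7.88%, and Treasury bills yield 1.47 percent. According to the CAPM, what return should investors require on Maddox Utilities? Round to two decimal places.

3.71%

β = ρ × σ_i / σ_m = 0.123 × 51.93% / 18.30% = 0.3490
MRP = 7.88% − 1.47% = 6.41%
E(R) = 1.47% + 0.3490 × 6.41% = 3.71%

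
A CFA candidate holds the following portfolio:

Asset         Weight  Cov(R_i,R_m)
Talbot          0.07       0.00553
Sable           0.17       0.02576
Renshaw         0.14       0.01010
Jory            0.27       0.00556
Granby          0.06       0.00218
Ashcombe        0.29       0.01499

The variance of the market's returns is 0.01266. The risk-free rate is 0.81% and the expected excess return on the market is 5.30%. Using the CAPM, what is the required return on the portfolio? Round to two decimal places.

β_Talbot = 0.00553 / 0.01266 = 0.4368
β_Sable = 0.02576 / 0.01266 = 2.0348
β_Renshaw = 0.01010 / 0.01266 = 0.7978
β_Jory = 0.00556 / 0.01266 = 0.4392
β_Granby = 0.00218 / 0.01266 = 0.1722
β_Ashcombe = 0.01499 / 0.01266 = 1.1840
β_P = Σ w_i β_i = 0.07×0.4368 + 0.17×2.0348 + 0.14×0.7978 + 0.27×0.4392 + 0.06×0.1722 + 0.29×1.1840 = 0.9605
E(R_P) = R_f + β_P × MRP = 0.81% + 0.9605 × 5.30% = 5.90%

5.90%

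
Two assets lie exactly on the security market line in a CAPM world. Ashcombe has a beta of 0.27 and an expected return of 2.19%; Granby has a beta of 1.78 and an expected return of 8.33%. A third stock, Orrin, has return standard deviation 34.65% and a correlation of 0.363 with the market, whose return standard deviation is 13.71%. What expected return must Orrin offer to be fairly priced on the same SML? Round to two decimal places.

MRP = (8.33% − 2.19%) / (1.78 − 0.27) = 4.0662%
R_f = 2.19% − 0.27 × 4.0662% = 1.0921%
β_Orrin = ρ·σ_i/σ_m = 0.363 × 34.65 / 13.71 = 0.9174
E(R_Orrin) = R_f + β × MRP = 1.0921% + 0.9174 × 4.0662% = 4.82%

4.82%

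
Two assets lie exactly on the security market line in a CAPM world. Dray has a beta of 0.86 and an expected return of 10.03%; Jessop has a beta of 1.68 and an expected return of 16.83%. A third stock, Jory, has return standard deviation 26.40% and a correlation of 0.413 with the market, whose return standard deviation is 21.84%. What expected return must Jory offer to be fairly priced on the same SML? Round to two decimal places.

MRP = (16.83% − 10.03%) / (1.68 − 0.86) = 8.2927%
R_f = 10.03% − 0.86 × 8.2927% = 2.8983%
β_Jory = ρ·σ_i/σ_m = 0.413 × 26.40 / 21.84 = 0.4992
E(R_Jory) = R_f + β × MRP = 2.8983% + 0.4992 × 8.2927% = 7.04%

7.04%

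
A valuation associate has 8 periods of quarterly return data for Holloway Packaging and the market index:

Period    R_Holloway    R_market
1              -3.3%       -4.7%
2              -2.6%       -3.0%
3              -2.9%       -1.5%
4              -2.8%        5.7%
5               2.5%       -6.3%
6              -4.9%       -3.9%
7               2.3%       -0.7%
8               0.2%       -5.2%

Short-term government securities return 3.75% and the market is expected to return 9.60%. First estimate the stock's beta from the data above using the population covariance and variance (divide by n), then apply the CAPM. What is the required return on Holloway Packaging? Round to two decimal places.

Mean R_i = (-3.3 − 2.6 − 2.9 − 2.8 + 2.5 − 4.9 + 2.3 + 0.2) / 8 = -1.4375%
Mean R_m = (-4.7 − 3.0 − 1.5 + 5.7 − 6.3 − 3.9 − 0.7 − 5.2) / 8 = -2.4500%
Σ(R_i − R̄_i)(R_m − R̄_m) = -15.7650  ⇒  Cov = -15.7650 / 8 = -1.9706
Σ(R_m − R̄_m)² = 100.2400  ⇒  Var(R_m) = 100.2400 / 8 = 12.5300
β = Cov / Var(R_m) = -1.9706 / 12.5300 = -0.1573
MRP = 9.60% − 3.75% = 5.85%
E(R) = R_f + β × MRP = 3.75% + -0.1573 × 5.85% = 2.83%

2.83%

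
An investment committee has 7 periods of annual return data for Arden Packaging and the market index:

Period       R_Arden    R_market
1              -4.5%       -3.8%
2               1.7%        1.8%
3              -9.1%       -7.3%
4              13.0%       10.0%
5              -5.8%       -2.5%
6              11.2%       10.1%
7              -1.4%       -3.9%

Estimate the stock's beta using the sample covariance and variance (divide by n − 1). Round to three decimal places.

Mean R_i = (-4.5 + 1.7 − 9.1 + 13.0 − 5.8 + 11.2 − 1.4) / 7 = 0.7286%
Mean R_m = (-3.8 + 1.8 − 7.3 + 10.0 − 2.5 + 10.1 − 3.9) / 7 = 0.6286%
Σ(R_i − R̄_i)(R_m − R̄_m) = 346.4643  ⇒  Cov = 346.4643 / 6 = 57.7441
Σ(R_m − R̄_m)² = 291.6743  ⇒  Var(R_m) = 291.6743 / 6 = 48.6124
β = Cov / Var(R_m) = 57.7441 / 48.6124 = 1.1878

1.188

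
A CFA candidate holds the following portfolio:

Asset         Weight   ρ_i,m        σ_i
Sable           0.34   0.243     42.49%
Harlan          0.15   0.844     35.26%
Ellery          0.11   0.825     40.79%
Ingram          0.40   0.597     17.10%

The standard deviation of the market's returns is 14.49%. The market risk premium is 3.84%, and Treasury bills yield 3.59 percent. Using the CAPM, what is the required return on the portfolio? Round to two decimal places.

β_Sable = 0.243 × 42.49% / 14.49% = 0.7126
β_Harlan = 0.844 × 35.26% / 14.49% = 2.0538
β_Ellery = 0.825 × 40.79% / 14.49% = 2.3224
β_Ingram = 0.597 × 17.10% / 14.49% = 0.7045
β_P = Σ w_i β_i = 0.34×0.7126 + 0.15×2.0538 + 0.11×2.3224 + 0.40×0.7045 = 1.0876
E(R_P) = R_f + β_P × MRP = 3.59% + 1.0876 × 3.84% = 7.77%

7.77%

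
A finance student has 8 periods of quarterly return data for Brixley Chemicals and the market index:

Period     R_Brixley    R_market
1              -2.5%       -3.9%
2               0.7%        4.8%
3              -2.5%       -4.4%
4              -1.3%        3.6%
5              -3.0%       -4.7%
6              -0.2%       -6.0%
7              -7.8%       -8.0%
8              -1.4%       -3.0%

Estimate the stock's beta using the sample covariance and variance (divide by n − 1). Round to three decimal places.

Mean R_i = (-2.5 + 0.7 − 2.5 − 1.3 − 3.0 − 0.2 − 7.8 − 1.4) / 8 = -2.2500%
Mean R_m = (-3.9 + 4.8 − 4.4 + 3.6 − 4.7 − 6.0 − 8.0 − 3.0) / 8 = -2.7000%
Σ(R_i − R̄_i)(R_m − R̄_m) = 52.7300  ⇒  Cov = 52.7300 / 7 = 7.5329
Σ(R_m − R̄_m)² = 143.3400  ⇒  Var(R_m) = 143.3400 / 7 = 20.4771
β = Cov / Var(R_m) = 7.5329 / 20.4771 = 0.3679

0.368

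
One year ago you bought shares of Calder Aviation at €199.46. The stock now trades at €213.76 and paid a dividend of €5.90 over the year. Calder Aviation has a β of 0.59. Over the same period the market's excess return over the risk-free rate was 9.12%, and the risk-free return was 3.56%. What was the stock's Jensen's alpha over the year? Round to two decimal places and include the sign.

Realised HPR = (P1 + D1 − P0) / P0 = (213.76 + 5.90 − 199.46) / 199.46 = 20.20 / 199.46 = 10.1273%
CAPM required = R_f + β·MRP = 3.56% + 0.59 × 9.12% = 8.9408%
α = realised − required = 10.1273% − 8.9408% = +1.19%

+1.19%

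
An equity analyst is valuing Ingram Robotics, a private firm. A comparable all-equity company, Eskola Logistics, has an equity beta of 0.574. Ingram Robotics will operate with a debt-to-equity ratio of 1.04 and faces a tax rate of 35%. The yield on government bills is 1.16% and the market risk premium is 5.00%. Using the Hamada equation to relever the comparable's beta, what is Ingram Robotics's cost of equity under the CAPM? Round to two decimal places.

β_L = β_U × [1 + (1 − t)(D/E)] = 0.574 × [1 + (1 − 0.35) × 1.04]
    = 0.574 × [1 + 0.65 × 1.04] = 0.574 × 1.6760 = 0.9620
E(R) = R_f + β_L × MRP = 1.16% + 0.9620 × 5.00% = 5.97%

5.97%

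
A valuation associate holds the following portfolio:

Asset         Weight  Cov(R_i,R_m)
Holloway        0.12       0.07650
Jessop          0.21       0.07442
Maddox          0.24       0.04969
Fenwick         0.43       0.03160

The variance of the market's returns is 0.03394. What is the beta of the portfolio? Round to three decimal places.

1.483

β_Holloway = 0.07650 / 0.03394 = 2.2540
β_Jessop = 0.07442 / 0.03394 = 2.1927
β_Maddox = 0.04969 / 0.03394 = 1.4641
β_Fenwick = 0.03160 / 0.03394 = 0.9311
β_P = Σ w_i β_i = 0.12×2.2540 + 0.21×2.1927 + 0.24×1.4641 + 0.43×0.9311 = 1.4827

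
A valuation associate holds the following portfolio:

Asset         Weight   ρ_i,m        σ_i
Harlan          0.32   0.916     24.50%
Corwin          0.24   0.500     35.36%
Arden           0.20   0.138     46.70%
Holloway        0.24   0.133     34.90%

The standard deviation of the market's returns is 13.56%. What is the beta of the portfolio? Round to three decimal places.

β_Harlan = 0.916 × 24.50% / 13.56% = 1.6550
β_Corwin = 0.500 × 35.36% / 13.56% = 1.3038
β_Arden = 0.138 × 46.70% / 13.56% = 0.4753
β_Holloway = 0.133 × 34.90% / 13.56% = 0.3423
β_P = Σ w_i β_i = 0.32×1.6550 + 0.24×1.3038 + 0.20×0.4753 + 0.24×0.3423 = 1.0197

1.020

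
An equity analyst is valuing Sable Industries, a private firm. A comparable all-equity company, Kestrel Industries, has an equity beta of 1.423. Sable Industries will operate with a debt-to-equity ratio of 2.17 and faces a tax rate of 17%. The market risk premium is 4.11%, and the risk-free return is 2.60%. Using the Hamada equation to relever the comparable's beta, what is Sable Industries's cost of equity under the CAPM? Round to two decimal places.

β_L = β_U × [1 + (1 − t)(D/E)] = 1.423 × [1 + (1 − 0.17) × 2.17]
    = 1.423 × [1 + 0.83 × 2.17] = 1.423 × 2.8011 = 3.9860
E(R) = R_f + β_L × MRP = 2.60% + 3.9860 × 4.11% = 18.98%

18.98%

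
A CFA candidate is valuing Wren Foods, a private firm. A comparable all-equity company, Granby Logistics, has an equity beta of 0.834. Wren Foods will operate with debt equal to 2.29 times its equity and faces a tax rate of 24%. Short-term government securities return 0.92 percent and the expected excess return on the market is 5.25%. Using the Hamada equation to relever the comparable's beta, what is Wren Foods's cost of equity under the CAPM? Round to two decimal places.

β_L = β_U × [1 + (1 − t)(D/E)] = 0.834 × [1 + (1 − 0.24) × 2.29]
    = 0.834 × [1 + 0.76 × 2.29] = 0.834 × 2.7404 = 2.2855
E(R) = R_f + β_L × MRP = 0.92% + 2.2855 × 5.25% = 12.92%

12.92%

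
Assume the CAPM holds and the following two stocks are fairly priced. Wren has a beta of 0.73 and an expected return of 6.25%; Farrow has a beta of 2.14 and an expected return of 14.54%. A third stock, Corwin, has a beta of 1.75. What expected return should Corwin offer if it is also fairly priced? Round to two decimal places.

MRP (SML slope) = (14.54% − 6.25%) / (2.14 − 0.73) = 8.29% / 1.41 = 5.8794%
R_f (intercept) = 6.25% − 0.73 × 5.8794% = 1.9580%
E(R_Corwin) = R_f + β × MRP = 1.9580% + 1.75 × 5.8794% = 12.25%

12.25%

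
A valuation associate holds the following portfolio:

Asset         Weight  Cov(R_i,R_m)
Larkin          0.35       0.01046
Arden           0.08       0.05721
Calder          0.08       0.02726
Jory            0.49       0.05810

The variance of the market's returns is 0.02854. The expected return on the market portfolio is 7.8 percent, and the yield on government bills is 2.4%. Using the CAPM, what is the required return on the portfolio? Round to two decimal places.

9.76%

β_Larkin = 0.01046 / 0.02854 = 0.3665
β_Arden = 0.05721 / 0.02854 = 2.0046
β_Calder = 0.02726 / 0.02854 = 0.9552
β_Jory = 0.05810 / 0.02854 = 2.0357
β_P = Σ w_i β_i = 0.35×0.3665 + 0.08×2.0046 + 0.08×0.9552 + 0.49×2.0357 = 1.3626
MRP = 7.8% − 2.4% = 5.40%
E(R_P) = R_f + β_P × MRP = 2.4% + 1.3626 × 5.4% = 9.76%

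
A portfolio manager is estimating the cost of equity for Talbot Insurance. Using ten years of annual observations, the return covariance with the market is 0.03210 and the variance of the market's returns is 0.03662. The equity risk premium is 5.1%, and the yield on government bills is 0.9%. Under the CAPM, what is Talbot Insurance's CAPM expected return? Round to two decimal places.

5.37%

β = Cov(R_i, R_m) / Var(R_m) = 0.03210 / 0.03662 = 0.8766
E(R) = R_f + β × MRP = 0.9% + 0.8766 × 5.1% = 5.37%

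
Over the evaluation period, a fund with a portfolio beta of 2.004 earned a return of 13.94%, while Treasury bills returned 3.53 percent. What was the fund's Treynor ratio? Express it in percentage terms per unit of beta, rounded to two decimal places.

Treynor = (R_P − R_f) / β_P = (13.94% − 3.53%) / 2.0040 = 10.41% / 2.0040 = 5.19%

5.19%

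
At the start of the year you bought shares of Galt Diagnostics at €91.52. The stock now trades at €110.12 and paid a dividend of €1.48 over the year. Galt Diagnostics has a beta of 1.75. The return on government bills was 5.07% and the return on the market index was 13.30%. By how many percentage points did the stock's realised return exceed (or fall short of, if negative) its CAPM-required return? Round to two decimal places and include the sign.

+2.47%

Realised HPR = (P1 + D1 − P0) / P0 = (110.12 + 1.48 − 91.52) / 91.52 = 20.08 / 91.52 = 21.9406%
MRP = 13.30% − 5.07% = 8.23%
CAPM required = R_f + β·MRP = 5.07% + 1.75 × 8.23% = 19.4725%
α = realised − required = 21.9406% − 19.4725% = +2.47%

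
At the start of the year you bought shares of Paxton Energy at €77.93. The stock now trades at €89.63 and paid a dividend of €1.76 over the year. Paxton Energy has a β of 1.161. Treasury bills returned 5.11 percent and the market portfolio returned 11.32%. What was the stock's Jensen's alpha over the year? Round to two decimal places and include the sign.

+4.95%

Realised HPR = (P1 + D1 − P0) / P0 = (89.63 + 1.76 − 77.93) / 77.93 = 13.46 / 77.93 = 17.2719%
MRP = 11.32% − 5.11% = 6.21%
CAPM required = R_f + β·MRP = 5.11% + 1.161 × 6.21% = 12.31981%
α = realised − required = 17.2719% − 12.31981% = +4.95%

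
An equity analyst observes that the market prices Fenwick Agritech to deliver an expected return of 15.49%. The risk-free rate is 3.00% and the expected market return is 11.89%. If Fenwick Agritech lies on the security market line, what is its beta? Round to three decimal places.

MRP = 11.89% − 3.00% = 8.89%
β = (E(R) − R_f) / MRP = (15.49% − 3.00%) / 8.89% = 12.49% / 8.89% = 1.405

1.405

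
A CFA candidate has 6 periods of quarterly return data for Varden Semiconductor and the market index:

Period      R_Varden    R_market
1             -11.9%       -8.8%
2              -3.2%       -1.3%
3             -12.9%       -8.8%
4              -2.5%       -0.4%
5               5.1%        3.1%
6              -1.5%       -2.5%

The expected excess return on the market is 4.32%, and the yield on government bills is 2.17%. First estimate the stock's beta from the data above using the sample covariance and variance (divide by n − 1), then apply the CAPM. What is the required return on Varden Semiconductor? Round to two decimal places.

Mean R_i = (-11.9 − 3.2 − 12.9 − 2.5 + 5.1 − 1.5) / 6 = -4.4833%
Mean R_m = (-8.8 − 1.3 − 8.8 − 0.4 + 3.1 − 2.5) / 6 = -3.1167%
Σ(R_i − R̄_i)(R_m − R̄_m) = 159.1217  ⇒  Cov = 159.1217 / 5 = 31.8243
Σ(R_m − R̄_m)² = 114.3083  ⇒  Var(R_m) = 114.3083 / 5 = 22.8617
β = Cov / Var(R_m) = 31.8243 / 22.8617 = 1.3920
E(R) = R_f + β × MRP = 2.17% + 1.3920 × 4.32% = 8.18%

8.18%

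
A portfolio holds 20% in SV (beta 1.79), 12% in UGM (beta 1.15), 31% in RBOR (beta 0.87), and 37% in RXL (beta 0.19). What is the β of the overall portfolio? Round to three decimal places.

β_P = Σ w_i β_i = 0.20×1.79 + 0.12×1.15 + 0.31×0.87 + 0.37×0.19 = 0.8360

0.836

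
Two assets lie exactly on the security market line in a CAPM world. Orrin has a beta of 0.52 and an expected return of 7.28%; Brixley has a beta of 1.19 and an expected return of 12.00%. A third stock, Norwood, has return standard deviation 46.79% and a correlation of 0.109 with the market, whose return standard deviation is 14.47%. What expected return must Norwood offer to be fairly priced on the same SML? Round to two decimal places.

6.10%

MRP = (12.00% − 7.28%) / (1.19 − 0.52) = 7.0448%
R_f = 7.28% − 0.52 × 7.0448% = 3.6167%
β_Norwood = ρ·σ_i/σ_m = 0.109 × 46.79 / 14.47 = 0.3525
E(R_Norwood) = R_f + β × MRP = 3.6167% + 0.3525 × 7.0448% = 6.10%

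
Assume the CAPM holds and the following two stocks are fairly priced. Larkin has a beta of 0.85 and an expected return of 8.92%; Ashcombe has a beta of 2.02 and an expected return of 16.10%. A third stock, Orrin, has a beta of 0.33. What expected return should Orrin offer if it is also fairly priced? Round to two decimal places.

MRP (SML slope) = (16.10% − 8.92%) / (2.02 − 0.85) = 7.18% / 1.17 = 6.1368%
R_f (intercept) = 8.92% − 0.85 × 6.1368% = 3.7037%
E(R_Orrin) = R_f + β × MRP = 3.7037% + 0.33 × 6.1368% = 5.73%

5.73%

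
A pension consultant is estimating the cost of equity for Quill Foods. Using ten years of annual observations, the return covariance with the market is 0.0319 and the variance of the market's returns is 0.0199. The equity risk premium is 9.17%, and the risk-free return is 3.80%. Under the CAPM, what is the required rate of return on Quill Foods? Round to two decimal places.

18.50%

β = Cov(R_i, R_m) / Var(R_m) = 0.0319 / 0.0199 = 1.6030
E(R) = R_f + β × MRP = 3.80% + 1.6030 × 9.17% = 18.50%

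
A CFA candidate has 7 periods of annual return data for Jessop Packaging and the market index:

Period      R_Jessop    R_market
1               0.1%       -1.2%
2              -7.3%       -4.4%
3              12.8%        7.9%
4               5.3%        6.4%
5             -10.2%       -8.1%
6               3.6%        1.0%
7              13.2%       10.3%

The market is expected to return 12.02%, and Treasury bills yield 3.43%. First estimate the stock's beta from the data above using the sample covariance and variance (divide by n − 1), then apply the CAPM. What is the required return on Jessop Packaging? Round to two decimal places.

Mean R_i = (0.1 − 7.3 + 12.8 + 5.3 − 10.2 + 3.6 + 13.2) / 7 = 2.5000%
Mean R_m = (-1.2 − 4.4 + 7.9 + 6.4 − 8.1 + 1.0 + 10.3) / 7 = 1.7000%
Σ(R_i − R̄_i)(R_m − R̄_m) = 359.4700  ⇒  Cov = 359.4700 / 6 = 59.9117
Σ(R_m − R̄_m)² = 276.6400  ⇒  Var(R_m) = 276.6400 / 6 = 46.1067
β = Cov / Var(R_m) = 59.9117 / 46.1067 = 1.2994
MRP = 12.02% − 3.43% = 8.59%
E(R) = R_f + β × MRP = 3.43% + 1.2994 × 8.59% = 14.59%

14.59%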